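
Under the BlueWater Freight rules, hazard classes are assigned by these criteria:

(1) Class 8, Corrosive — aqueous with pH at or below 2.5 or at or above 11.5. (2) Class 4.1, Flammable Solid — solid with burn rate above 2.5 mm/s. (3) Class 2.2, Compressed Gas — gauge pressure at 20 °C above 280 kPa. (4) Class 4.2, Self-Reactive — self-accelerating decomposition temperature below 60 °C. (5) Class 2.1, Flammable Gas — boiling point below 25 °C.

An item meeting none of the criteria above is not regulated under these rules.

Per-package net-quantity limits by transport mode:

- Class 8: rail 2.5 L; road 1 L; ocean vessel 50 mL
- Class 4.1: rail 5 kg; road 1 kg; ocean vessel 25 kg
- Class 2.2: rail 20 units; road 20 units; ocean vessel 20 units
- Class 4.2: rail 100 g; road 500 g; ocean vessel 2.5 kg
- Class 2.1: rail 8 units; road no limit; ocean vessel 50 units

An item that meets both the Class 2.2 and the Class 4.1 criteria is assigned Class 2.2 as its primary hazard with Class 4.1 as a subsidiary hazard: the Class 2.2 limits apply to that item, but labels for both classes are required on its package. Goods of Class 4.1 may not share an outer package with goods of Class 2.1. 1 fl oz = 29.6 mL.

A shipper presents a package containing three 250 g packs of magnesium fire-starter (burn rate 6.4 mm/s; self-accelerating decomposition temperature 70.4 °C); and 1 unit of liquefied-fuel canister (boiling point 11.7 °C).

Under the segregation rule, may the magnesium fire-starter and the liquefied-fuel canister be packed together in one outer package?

Burn rate 6.4 mm/s meets the Class 4.1 criterion (Flammable Solid), so the magnesium fire-starter is Class 4.1.
Boiling point 11.7 °C meets the Class 2.1 criterion (Flammable Gas), so the liquefied-fuel canister is Class 2.1.
Class 4.1 and Class 2.1 may not share an outer package.

No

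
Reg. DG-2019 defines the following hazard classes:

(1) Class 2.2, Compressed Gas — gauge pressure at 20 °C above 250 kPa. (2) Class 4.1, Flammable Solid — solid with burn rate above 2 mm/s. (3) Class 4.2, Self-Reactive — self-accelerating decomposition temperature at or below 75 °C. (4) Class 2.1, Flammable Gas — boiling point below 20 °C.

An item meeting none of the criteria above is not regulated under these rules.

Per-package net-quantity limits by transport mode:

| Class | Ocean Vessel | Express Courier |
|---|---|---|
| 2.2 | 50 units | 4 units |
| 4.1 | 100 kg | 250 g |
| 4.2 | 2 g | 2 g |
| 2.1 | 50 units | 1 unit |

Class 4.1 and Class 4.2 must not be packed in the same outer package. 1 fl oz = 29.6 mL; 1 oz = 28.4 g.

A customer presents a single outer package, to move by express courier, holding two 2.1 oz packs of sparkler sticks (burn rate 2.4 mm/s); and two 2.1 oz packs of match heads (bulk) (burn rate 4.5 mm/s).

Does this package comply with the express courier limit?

Burn rate 2.4 mm/s meets the Class 4.1 criterion (Flammable Solid), so the sparkler sticks are Class 4.1.
Match heads (bulk): burn rate 4.5 mm/s > 2 mm/s → Class 4.1 (Flammable Solid).
Class 4.1 net quantity: (two 2.1 oz packs = 119.28 g) + (two 2.1 oz packs = 119.28 g) = 238.56 g.
That is within the Class 4.1 express courier limit of 250 g.

Yes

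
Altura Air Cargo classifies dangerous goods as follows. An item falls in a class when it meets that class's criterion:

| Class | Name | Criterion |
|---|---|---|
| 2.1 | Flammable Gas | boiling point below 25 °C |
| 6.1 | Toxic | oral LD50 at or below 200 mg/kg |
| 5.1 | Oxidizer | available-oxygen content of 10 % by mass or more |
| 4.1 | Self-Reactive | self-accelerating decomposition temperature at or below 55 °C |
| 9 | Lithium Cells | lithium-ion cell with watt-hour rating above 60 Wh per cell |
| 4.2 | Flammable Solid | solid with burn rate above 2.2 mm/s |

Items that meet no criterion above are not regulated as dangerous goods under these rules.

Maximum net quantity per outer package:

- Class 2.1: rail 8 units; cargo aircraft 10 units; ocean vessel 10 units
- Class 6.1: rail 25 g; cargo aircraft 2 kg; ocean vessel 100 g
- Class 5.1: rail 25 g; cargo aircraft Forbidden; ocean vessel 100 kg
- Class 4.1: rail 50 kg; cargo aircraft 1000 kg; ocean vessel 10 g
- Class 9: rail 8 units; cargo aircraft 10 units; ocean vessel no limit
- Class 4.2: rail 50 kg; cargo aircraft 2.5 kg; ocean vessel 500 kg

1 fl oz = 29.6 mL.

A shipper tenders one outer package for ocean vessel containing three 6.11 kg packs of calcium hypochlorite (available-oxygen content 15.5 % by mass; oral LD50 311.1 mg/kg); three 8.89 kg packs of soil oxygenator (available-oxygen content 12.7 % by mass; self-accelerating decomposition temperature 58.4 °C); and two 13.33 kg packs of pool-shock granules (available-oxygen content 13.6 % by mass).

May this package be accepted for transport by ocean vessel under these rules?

Yes

The calcium hypochlorite has available-oxygen content 15.5 % by mass, which is ≥ 10 % by mass, so it is Class 5.1 (Oxidizer).
Soil oxygenator: available-oxygen content 12.7 % by mass ≥ 10 % by mass → Class 5.1 (Oxidizer).
Pool-shock granules: available-oxygen content 13.6 % by mass ≥ 10 % by mass → Class 5.1 (Oxidizer).
Class 5.1 net quantity: (three 6.11 kg packs = 18.33 kg) + (three 8.89 kg packs = 26.67 kg) + (two 13.33 kg packs = 26.66 kg) = 71.66 kg.
That is within the Class 5.1 ocean vessel limit of 100 kg.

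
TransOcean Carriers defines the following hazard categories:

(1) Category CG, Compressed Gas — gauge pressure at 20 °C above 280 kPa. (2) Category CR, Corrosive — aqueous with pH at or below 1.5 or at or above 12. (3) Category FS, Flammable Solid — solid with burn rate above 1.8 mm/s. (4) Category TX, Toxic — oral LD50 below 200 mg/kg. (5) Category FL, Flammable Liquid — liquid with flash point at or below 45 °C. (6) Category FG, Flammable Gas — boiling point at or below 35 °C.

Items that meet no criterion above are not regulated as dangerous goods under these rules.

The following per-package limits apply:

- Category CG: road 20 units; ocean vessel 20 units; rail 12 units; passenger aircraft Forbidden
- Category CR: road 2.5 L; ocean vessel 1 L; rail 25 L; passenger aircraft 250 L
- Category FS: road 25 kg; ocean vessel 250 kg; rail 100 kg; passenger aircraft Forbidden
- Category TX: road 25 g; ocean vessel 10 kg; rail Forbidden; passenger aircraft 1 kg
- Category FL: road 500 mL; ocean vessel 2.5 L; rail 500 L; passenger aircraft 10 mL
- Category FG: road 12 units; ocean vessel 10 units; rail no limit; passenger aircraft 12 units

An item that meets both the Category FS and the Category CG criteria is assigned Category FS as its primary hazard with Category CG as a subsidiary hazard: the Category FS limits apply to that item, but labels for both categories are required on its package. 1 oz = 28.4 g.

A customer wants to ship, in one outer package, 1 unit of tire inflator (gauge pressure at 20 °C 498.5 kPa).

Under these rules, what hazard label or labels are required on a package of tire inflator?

Gauge pressure at 20 °C 498.5 kPa meets the Category CG criterion (Compressed Gas), so the tire inflator is Category CG.
Only the Category CG label is required.

Category CG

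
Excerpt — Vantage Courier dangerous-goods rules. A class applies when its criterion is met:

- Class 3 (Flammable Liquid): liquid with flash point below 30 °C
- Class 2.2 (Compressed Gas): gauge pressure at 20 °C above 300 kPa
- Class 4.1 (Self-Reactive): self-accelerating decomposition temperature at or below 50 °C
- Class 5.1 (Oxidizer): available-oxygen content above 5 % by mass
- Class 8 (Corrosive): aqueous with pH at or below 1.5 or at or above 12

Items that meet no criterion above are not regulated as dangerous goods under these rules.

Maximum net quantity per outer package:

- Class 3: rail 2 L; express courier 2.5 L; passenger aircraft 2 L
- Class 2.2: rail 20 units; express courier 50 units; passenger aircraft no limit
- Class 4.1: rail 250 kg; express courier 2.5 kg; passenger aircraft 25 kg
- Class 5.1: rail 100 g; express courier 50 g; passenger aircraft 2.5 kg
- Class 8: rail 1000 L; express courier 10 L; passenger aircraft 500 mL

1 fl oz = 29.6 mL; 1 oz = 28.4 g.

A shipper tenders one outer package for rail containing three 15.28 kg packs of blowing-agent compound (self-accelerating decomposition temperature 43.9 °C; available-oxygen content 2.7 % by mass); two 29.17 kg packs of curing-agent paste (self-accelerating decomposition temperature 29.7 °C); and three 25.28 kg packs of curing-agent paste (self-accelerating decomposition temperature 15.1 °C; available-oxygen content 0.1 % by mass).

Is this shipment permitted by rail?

Blowing-agent compound: self-accelerating decomposition temperature 43.9 °C ≤ 50 °C → Class 4.1 (Self-Reactive).
Curing-agent paste: self-accelerating decomposition temperature 29.7 °C ≤ 50 °C → Class 4.1 (Self-Reactive).
Self-accelerating decomposition temperature 15.1 °C meets the Class 4.1 criterion (Self-Reactive), so the curing-agent paste is Class 4.1.
Total Class 4.1: (three 15.28 kg packs = 45.84 kg) + (two 29.17 kg packs = 58.34 kg) + (three 25.28 kg packs = 75.84 kg) = 180.02 kg.
That is within the Class 4.1 rail limit of 250 kg.

Yes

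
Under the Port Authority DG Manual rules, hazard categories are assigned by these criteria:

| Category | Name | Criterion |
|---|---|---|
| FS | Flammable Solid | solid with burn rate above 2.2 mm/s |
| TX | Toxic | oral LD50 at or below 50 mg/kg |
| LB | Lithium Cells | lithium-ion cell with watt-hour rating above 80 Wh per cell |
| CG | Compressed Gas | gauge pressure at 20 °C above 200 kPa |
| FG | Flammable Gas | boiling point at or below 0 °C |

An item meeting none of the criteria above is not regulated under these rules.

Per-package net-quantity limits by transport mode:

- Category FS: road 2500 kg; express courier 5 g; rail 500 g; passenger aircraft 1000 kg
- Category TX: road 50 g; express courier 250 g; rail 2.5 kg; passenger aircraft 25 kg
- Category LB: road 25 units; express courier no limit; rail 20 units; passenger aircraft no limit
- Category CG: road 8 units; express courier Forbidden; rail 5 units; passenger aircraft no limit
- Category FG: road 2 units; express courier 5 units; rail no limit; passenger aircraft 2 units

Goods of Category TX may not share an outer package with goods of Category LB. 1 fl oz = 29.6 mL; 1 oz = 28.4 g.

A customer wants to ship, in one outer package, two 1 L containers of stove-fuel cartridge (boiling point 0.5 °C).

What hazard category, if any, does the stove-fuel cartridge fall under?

boiling point 0.5 °C is not below 0 °C, so Category FG does not apply.
No criterion is met, so the item is not regulated.

Not regulated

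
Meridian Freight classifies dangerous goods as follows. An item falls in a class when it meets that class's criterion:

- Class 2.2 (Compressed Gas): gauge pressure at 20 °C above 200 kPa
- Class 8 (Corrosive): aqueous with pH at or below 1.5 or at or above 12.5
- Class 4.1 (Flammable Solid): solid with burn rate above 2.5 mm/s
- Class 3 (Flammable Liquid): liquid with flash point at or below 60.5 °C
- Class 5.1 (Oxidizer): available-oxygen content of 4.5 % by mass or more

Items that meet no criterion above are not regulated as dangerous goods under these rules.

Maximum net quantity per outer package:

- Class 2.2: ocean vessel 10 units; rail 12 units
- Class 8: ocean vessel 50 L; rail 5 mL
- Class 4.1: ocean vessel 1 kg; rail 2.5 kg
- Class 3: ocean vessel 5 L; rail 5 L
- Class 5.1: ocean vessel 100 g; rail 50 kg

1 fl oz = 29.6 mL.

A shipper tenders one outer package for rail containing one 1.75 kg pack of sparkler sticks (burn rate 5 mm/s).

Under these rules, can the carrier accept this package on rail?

With burn rate 5 mm/s (> 2.5 mm/s), the sparkler sticks fall in Class 4.1.
Class 4.1 quantity: 1.75 kg.
1.75 kg ≤ 2.5 kg (rail limit, Class 4.1) — within limit.

Yes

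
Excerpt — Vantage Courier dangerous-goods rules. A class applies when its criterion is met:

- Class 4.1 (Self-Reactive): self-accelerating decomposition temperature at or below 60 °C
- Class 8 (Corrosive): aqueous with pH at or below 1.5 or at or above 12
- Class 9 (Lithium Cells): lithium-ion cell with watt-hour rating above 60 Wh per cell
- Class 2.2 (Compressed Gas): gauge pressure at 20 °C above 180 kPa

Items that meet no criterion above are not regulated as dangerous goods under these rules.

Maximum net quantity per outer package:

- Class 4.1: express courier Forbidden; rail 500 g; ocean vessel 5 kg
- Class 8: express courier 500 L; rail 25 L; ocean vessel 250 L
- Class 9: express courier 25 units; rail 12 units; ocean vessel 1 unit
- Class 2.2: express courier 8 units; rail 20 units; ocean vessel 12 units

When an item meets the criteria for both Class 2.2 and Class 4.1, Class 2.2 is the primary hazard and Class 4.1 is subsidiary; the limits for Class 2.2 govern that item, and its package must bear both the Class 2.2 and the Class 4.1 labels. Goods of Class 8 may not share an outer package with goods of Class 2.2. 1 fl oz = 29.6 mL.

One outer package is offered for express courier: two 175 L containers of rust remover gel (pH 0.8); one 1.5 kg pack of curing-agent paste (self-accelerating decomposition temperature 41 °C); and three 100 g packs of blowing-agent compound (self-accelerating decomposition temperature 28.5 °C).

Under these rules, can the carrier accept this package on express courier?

No

The rust remover gel has pH 0.8, which is ≤ 1.5, so it is Class 8 (Corrosive).
Self-accelerating decomposition temperature 41 °C meets the Class 4.1 criterion (Self-Reactive), so the curing-agent paste is Class 4.1.
With self-accelerating decomposition temperature 28.5 °C (≤ 60 °C), the blowing-agent compound falls in Class 4.1.
Class 4.1 net quantity: 1.5 kg + (three 100 g packs = 300 g) = 1.8 kg.
By express courier, Class 4.1 is Forbidden regardless of quantity.
Class 8 quantity: two 175 L containers = 350 L.
350 L is within the express courier limit of 500 L for Class 8.
The segregation rule (Class 8 with Class 2.2) does not apply to Class 4.1 with Class 8.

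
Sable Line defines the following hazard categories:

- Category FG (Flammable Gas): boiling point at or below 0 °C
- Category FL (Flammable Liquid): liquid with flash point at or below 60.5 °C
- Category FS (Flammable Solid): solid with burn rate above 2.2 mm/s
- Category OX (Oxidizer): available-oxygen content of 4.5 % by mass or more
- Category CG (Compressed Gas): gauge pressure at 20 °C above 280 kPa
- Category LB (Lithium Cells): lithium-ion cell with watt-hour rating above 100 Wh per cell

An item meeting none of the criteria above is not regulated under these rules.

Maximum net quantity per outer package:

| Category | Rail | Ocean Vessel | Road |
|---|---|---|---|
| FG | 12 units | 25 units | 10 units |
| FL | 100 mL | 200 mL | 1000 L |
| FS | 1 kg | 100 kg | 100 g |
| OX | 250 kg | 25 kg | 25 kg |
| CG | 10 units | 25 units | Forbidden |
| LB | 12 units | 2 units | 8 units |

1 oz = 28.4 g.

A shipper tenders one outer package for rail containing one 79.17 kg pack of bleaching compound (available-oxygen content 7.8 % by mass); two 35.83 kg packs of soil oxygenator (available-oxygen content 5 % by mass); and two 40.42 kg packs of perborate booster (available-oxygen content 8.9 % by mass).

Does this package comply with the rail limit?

Yes

Bleaching compound: available-oxygen content 7.8 % by mass ≥ 4.5 % by mass → Category OX (Oxidizer).
Available-oxygen content 5 % by mass meets the Category OX criterion (Oxidizer), so the soil oxygenator is Category OX.
Available-oxygen content 8.9 % by mass meets the Category OX criterion (Oxidizer), so the perborate booster is Category OX.
Category OX net quantity: 79.17 kg + (two 35.83 kg packs = 71.66 kg) + (two 40.42 kg packs = 80.84 kg) = 231.67 kg.
That is within the Category OX rail limit of 250 kg.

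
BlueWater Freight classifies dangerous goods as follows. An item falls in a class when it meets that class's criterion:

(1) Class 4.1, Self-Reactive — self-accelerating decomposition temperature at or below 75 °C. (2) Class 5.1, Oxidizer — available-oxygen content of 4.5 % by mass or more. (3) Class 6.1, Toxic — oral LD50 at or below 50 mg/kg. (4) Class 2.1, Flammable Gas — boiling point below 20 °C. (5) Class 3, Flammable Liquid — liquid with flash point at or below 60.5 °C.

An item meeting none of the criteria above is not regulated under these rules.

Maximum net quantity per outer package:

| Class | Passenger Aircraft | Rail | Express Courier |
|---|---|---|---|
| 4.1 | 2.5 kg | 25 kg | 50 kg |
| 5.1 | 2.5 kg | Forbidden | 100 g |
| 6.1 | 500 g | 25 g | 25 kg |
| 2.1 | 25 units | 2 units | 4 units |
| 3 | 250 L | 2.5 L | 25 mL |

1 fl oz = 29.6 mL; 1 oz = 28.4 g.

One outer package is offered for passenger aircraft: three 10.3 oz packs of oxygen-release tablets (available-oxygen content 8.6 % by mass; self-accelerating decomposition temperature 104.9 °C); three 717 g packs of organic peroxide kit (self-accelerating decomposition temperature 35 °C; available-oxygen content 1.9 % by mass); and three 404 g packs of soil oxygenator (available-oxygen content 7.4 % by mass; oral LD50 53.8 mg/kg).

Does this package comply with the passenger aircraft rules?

Oxygen-release tablets: available-oxygen content 8.6 % by mass ≥ 4.5 % by mass → Class 5.1 (Oxidizer).
Self-accelerating decomposition temperature 35 °C meets the Class 4.1 criterion (Self-Reactive), so the organic peroxide kit is Class 4.1.
The soil oxygenator has available-oxygen content 7.4 % by mass, which is ≥ 4.5 % by mass, so it is Class 5.1 (Oxidizer).
Total Class 5.1: (three 10.3 oz packs = 877.56 g) + (three 404 g packs = 1.212 kg) = 2089.56 g.
2089.56 g ≤ 2.5 kg (passenger aircraft limit, Class 5.1) — within limit.
Class 4.1 quantity: three 717 g packs = 2.151 kg.
2.151 kg is within the passenger aircraft limit of 2.5 kg for Class 4.1.
Every hazard class is within its passenger aircraft limit and no segregation rule is violated.

Yes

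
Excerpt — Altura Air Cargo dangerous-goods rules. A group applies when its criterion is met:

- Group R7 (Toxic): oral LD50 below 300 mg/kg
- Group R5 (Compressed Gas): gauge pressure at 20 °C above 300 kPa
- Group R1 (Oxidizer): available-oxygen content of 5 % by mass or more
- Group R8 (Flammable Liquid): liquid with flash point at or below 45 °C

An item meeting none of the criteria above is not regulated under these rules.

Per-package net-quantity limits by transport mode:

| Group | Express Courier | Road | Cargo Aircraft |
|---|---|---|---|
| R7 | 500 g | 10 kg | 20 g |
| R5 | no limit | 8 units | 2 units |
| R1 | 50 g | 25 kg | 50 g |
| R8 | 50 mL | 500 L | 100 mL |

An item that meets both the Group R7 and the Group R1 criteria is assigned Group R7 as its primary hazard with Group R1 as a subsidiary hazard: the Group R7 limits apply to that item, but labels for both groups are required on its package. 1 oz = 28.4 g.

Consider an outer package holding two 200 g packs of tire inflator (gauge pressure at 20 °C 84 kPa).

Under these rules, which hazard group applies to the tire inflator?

gauge pressure at 20 °C 84 kPa is not above 300 kPa, so Group R5 does not apply.
No criterion is met, so the item is not regulated.

Not regulated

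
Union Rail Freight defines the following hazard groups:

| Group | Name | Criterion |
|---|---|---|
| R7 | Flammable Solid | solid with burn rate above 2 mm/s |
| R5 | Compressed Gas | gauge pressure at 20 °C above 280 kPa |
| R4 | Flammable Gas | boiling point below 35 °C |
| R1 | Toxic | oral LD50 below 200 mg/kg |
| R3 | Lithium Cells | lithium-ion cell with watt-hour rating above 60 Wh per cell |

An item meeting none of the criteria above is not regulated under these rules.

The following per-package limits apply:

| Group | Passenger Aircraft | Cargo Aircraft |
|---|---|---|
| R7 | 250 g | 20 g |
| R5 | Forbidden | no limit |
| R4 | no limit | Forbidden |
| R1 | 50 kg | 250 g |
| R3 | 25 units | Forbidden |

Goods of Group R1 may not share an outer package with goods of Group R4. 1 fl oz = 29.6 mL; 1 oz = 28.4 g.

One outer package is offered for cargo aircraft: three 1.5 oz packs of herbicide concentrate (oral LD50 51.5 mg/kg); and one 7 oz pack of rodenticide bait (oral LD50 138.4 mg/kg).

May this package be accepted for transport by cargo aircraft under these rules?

Herbicide concentrate: oral LD50 51.5 mg/kg < 200 mg/kg → Group R1 (Toxic).
With oral LD50 138.4 mg/kg (< 200 mg/kg), the rodenticide bait falls in Group R1.
Total Group R1: (three 1.5 oz packs = 127.8 g) + (one 7 oz pack = 198.8 g) = 326.6 g.
326.6 g > 250 g (cargo aircraft limit, Group R1) — over the limit.

No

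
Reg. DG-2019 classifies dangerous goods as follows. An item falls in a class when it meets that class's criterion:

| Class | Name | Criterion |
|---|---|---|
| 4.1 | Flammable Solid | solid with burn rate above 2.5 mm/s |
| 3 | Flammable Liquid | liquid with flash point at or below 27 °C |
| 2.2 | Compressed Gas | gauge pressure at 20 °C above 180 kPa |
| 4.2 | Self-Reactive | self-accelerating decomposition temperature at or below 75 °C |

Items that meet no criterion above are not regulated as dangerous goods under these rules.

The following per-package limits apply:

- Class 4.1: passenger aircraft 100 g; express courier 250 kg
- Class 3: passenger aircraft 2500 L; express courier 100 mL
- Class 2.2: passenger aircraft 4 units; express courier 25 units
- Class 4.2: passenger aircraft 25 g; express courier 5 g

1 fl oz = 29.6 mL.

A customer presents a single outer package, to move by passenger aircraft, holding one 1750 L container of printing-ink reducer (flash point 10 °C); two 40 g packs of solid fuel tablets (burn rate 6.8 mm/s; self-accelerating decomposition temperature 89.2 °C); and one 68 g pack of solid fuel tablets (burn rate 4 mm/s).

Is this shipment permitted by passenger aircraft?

The printing-ink reducer has flash point 10 °C, which is ≤ 27 °C, so it is Class 3 (Flammable Liquid).
Solid fuel tablets: burn rate 6.8 mm/s > 2.5 mm/s → Class 4.1 (Flammable Solid).
The solid fuel tablets have burn rate 4 mm/s, which is > 2.5 mm/s, so they are Class 4.1 (Flammable Solid).
Total Class 4.1: (two 40 g packs = 80 g) + 68 g = 148 g.
That exceeds the Class 4.1 passenger aircraft limit of 100 g.
Class 3 quantity: 1750 L.
That is within the Class 3 passenger aircraft limit of 2500 L.

No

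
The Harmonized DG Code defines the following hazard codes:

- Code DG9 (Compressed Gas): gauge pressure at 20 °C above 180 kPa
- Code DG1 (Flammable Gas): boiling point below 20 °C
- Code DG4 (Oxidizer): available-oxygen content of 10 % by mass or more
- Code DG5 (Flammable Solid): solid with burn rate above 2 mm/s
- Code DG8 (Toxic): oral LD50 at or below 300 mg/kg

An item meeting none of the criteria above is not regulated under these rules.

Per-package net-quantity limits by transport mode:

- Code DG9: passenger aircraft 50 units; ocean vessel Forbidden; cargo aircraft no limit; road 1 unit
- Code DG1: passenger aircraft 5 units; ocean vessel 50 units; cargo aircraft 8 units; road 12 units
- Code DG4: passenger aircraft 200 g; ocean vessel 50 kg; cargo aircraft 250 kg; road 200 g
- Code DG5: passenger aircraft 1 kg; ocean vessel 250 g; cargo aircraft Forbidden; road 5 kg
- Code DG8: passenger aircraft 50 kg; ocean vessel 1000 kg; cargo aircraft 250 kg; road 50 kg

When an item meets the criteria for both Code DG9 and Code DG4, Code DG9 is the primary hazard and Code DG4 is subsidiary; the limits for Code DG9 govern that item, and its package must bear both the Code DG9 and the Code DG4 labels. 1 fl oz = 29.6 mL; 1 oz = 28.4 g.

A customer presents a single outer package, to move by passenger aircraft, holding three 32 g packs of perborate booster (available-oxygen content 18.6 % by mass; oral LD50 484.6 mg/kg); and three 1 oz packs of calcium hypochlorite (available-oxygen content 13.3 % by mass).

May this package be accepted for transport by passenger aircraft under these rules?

The perborate booster has available-oxygen content 18.6 % by mass, which is ≥ 10 % by mass, so it is Code DG4 (Oxidizer).
Calcium hypochlorite: available-oxygen content 13.3 % by mass ≥ 10 % by mass → Code DG4 (Oxidizer).
Code DG4 net quantity: (three 32 g packs = 96 g) + (three 1 oz packs = 85.2 g) = 181.2 g.
181.2 g ≤ 200 g (passenger aircraft limit, Code DG4) — within limit.

Yes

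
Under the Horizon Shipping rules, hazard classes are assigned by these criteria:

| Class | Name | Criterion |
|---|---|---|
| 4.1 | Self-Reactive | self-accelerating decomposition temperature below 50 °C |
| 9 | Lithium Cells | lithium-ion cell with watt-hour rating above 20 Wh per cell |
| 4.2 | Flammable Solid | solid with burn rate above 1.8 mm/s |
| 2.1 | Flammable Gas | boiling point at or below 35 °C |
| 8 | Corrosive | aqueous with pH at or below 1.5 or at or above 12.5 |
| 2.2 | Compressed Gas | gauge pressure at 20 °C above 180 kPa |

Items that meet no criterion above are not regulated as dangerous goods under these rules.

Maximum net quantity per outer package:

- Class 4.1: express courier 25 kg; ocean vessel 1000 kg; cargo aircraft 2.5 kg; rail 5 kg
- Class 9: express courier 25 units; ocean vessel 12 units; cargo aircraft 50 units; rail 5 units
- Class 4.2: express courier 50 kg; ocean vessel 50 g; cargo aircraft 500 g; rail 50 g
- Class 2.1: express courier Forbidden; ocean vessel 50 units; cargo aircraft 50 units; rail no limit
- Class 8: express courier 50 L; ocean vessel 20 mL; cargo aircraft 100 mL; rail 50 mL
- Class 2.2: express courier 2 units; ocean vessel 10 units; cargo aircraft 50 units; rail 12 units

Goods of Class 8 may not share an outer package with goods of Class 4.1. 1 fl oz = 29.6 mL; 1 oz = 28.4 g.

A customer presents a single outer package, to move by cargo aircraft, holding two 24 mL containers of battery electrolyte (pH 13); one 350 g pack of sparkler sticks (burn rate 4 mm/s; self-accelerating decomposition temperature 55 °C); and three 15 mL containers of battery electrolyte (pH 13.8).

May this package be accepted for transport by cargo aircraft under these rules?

pH 13 meets the Class 8 criterion (Corrosive), so the battery electrolyte is Class 8.
The sparkler sticks have burn rate 4 mm/s, which is > 1.8 mm/s, so they are Class 4.2 (Flammable Solid).
pH 13.8 meets the Class 8 criterion (Corrosive), so the battery electrolyte is Class 8.
Class 8 net quantity: (two 24 mL containers = 48 mL) + (three 15 mL containers = 45 mL) = 93 mL.
93 mL is within the cargo aircraft limit of 100 mL for Class 8.
Class 4.2 quantity: 350 g.
That is within the Class 4.2 cargo aircraft limit of 500 g.
The segregation rule (Class 8 with Class 4.1) does not apply to Class 8 with Class 4.2.
Every hazard class is within its cargo aircraft limit and no segregation rule is violated.

Yes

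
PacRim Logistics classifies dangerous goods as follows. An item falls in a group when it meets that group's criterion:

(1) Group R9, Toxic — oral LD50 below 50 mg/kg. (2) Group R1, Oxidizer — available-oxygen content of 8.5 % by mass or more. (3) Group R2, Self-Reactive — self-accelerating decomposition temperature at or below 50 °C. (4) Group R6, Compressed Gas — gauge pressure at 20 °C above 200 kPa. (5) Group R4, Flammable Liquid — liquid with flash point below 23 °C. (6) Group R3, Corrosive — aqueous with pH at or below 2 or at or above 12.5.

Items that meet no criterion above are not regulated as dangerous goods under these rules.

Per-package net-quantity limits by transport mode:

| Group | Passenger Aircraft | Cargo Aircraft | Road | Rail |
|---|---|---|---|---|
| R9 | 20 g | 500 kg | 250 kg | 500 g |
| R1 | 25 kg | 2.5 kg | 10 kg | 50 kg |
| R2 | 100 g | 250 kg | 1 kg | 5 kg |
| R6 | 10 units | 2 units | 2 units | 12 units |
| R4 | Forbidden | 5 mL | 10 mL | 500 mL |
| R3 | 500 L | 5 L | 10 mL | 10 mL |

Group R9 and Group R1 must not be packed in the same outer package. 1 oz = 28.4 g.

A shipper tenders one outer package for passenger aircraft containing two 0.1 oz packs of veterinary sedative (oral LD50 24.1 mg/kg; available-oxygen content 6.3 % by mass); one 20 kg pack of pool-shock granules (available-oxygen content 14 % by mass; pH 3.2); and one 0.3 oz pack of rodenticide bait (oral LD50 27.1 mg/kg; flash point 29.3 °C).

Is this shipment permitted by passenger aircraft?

No

Oral LD50 24.1 mg/kg meets the Group R9 criterion (Toxic), so the veterinary sedative is Group R9.
Available-oxygen content 14 % by mass meets the Group R1 criterion (Oxidizer), so the pool-shock granules are Group R1.
Oral LD50 27.1 mg/kg meets the Group R9 criterion (Toxic), so the rodenticide bait is Group R9.
Total Group R9: (two 0.1 oz packs = 5.68 g) + (one 0.3 oz pack = 8.52 g) = 14.2 g.
14.2 g is within the passenger aircraft limit of 20 g for Group R9.
Group R1 quantity: 20 kg.
20 kg ≤ 25 kg (passenger aircraft limit, Group R1) — within limit.
Group R9 and Group R1 may not share an outer package.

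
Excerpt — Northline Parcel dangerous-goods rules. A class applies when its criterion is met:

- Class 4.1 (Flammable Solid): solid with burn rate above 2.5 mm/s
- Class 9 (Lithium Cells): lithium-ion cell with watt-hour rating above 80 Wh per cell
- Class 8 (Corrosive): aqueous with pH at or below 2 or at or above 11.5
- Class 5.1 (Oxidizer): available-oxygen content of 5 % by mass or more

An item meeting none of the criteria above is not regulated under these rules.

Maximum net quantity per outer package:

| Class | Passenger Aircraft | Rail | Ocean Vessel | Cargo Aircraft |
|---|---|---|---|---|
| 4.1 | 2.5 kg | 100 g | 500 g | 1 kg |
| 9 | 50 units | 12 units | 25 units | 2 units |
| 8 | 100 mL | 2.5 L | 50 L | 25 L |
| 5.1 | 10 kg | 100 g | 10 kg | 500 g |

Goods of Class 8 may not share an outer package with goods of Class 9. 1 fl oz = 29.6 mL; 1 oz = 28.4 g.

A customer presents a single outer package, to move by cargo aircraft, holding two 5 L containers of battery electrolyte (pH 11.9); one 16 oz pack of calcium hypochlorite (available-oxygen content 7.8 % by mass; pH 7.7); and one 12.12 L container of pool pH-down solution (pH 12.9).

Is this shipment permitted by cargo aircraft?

Battery electrolyte: pH 11.9 ≥ 11.5 → Class 8 (Corrosive).
With available-oxygen content 7.8 % by mass (≥ 5 % by mass), the calcium hypochlorite falls in Class 5.1.
The pool pH-down solution has pH 12.9, which is ≥ 11.5, so it is Class 8 (Corrosive).
Total Class 8: (two 5 L containers = 10 L) + 12.12 L = 22.12 L.
That is within the Class 8 cargo aircraft limit of 25 L.
Class 5.1 quantity: one 16 oz pack = 454.4 g.
That is within the Class 5.1 cargo aircraft limit of 500 g.
The segregation rule (Class 8 with Class 9) does not apply to Class 8 with Class 5.1.
Every hazard class is within its cargo aircraft limit and no segregation rule is violated.

Yes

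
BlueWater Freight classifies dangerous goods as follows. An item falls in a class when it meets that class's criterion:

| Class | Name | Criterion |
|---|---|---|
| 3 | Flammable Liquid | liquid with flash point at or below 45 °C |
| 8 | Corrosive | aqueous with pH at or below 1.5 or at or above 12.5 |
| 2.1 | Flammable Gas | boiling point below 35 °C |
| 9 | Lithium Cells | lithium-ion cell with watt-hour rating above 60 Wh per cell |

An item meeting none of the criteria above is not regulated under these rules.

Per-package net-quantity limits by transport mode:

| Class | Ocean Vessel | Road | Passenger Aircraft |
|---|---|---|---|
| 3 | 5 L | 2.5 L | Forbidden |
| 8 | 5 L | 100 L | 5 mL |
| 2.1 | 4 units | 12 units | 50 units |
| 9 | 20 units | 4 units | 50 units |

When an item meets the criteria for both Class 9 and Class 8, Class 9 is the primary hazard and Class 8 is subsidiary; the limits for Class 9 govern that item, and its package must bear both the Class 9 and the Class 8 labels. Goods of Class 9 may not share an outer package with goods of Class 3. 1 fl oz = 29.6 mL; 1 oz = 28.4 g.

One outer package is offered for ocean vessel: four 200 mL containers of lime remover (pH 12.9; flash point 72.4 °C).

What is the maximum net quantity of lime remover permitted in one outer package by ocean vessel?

5 L

With pH 12.9 (≥ 12.5), the lime remover falls in Class 8.
The ocean vessel limit for Class 8 is 5 L.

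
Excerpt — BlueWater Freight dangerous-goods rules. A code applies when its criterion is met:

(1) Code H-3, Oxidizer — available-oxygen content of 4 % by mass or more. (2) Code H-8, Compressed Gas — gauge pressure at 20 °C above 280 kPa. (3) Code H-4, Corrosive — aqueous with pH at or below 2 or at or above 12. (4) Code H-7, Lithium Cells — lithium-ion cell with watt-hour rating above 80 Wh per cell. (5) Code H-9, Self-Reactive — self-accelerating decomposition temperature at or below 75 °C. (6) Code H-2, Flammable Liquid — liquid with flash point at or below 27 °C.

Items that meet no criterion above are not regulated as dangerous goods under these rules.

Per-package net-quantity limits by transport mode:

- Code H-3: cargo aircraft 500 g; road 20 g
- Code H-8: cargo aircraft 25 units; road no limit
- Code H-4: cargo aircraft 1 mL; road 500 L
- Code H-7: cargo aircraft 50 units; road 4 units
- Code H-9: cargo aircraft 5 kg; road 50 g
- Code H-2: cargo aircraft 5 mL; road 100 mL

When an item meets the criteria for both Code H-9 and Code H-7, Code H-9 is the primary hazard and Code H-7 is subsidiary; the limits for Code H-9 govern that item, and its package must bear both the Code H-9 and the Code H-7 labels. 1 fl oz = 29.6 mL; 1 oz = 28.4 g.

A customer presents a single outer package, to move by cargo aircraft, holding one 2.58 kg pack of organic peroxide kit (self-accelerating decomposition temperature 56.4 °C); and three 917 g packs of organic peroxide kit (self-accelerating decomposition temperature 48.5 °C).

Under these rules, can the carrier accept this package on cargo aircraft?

Self-accelerating decomposition temperature 56.4 °C meets the Code H-9 criterion (Self-Reactive), so the organic peroxide kit is Code H-9.
With self-accelerating decomposition temperature 48.5 °C (≤ 75 °C), the organic peroxide kit falls in Code H-9.
Total Code H-9: 2.58 kg + (three 917 g packs = 2.751 kg) = 5.331 kg.
5.331 kg exceeds the cargo aircraft limit of 5 kg for Code H-9.

No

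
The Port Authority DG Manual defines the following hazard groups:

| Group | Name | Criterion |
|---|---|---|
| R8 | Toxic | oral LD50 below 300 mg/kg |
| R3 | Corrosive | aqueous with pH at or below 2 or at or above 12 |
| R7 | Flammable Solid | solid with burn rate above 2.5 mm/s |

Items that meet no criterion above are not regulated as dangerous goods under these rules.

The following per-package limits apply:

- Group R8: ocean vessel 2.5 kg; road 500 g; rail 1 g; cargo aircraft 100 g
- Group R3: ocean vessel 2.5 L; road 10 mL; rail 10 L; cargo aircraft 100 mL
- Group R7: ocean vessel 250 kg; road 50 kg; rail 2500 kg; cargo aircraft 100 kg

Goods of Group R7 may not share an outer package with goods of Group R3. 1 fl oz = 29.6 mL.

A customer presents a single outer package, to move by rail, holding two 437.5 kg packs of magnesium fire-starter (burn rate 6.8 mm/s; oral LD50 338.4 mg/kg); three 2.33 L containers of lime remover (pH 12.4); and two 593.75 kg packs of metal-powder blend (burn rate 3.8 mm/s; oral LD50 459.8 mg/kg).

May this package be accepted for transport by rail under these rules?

No

With burn rate 6.8 mm/s (> 2.5 mm/s), the magnesium fire-starter falls in Group R7.
pH 12.4 meets the Group R3 criterion (Corrosive), so the lime remover is Group R3.
The metal-powder blend has burn rate 3.8 mm/s, which is > 2.5 mm/s, so it is Group R7 (Flammable Solid).
Total Group R7: (two 437.5 kg packs = 875 kg) + (two 593.75 kg packs = 1187.5 kg) = 2062.5 kg.
2062.5 kg ≤ 2500 kg (rail limit, Group R7) — within limit.
Group R3 quantity: three 2.33 L containers = 6.99 L.
6.99 L ≤ 10 L (rail limit, Group R3) — within limit.
Group R7 and Group R3 may not share an outer package.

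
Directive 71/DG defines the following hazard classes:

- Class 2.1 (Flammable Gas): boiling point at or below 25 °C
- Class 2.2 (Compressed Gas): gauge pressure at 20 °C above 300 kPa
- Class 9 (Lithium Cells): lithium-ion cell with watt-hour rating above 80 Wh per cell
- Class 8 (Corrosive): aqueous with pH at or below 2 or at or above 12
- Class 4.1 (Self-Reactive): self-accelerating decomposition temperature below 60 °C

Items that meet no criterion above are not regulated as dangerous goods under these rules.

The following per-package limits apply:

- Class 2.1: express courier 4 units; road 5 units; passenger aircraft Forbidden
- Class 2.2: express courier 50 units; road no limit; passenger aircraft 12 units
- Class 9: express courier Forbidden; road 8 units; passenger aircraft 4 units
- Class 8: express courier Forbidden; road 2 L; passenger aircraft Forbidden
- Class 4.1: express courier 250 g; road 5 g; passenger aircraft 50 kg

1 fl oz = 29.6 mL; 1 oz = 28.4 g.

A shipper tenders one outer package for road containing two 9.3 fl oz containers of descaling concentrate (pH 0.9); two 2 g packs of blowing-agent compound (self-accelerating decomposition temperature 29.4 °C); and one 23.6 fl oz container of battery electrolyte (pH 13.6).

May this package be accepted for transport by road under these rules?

Yes

With pH 0.9 (≤ 2), the descaling concentrate falls in Class 8.
With self-accelerating decomposition temperature 29.4 °C (< 60 °C), the blowing-agent compound falls in Class 4.1.
Battery electrolyte: pH 13.6 ≥ 12 → Class 8 (Corrosive).
Total Class 8: (two 9.3 fl oz containers = 550.56 mL) + (one 23.6 fl oz container = 698.56 mL) = 1249.12 mL.
That is within the Class 8 road limit of 2 L.
Class 4.1 quantity: two 2 g packs = 4 g.
That is within the Class 4.1 road limit of 5 g.
Every hazard class is within its road limit and no segregation rule is violated.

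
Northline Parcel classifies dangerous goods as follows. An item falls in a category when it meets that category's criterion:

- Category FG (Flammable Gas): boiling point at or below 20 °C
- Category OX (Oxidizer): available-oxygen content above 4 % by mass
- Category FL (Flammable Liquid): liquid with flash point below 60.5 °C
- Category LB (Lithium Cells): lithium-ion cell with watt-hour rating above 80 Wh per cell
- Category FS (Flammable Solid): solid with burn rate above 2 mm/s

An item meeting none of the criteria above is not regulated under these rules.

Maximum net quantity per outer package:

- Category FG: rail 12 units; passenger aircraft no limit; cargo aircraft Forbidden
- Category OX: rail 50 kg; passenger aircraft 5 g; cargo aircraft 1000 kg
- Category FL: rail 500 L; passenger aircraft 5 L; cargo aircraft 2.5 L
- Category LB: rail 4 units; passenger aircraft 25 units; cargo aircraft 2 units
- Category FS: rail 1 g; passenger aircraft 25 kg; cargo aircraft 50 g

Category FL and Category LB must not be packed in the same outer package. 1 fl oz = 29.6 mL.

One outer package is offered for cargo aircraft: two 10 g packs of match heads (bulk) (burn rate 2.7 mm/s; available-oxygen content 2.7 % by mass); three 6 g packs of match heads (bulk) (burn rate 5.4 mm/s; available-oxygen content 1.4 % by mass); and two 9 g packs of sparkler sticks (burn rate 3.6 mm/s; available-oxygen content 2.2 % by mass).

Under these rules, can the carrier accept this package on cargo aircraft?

Burn rate 2.7 mm/s meets the Category FS criterion (Flammable Solid), so the match heads (bulk) are Category FS.
With burn rate 5.4 mm/s (> 2 mm/s), the match heads (bulk) fall in Category FS.
The sparkler sticks have burn rate 3.6 mm/s, which is > 2 mm/s, so they are Category FS (Flammable Solid).
Total Category FS: (two 10 g packs = 20 g) + (three 6 g packs = 18 g) + (two 9 g packs = 18 g) = 56 g.
56 g > 50 g (cargo aircraft limit, Category FS) — over the limit.

No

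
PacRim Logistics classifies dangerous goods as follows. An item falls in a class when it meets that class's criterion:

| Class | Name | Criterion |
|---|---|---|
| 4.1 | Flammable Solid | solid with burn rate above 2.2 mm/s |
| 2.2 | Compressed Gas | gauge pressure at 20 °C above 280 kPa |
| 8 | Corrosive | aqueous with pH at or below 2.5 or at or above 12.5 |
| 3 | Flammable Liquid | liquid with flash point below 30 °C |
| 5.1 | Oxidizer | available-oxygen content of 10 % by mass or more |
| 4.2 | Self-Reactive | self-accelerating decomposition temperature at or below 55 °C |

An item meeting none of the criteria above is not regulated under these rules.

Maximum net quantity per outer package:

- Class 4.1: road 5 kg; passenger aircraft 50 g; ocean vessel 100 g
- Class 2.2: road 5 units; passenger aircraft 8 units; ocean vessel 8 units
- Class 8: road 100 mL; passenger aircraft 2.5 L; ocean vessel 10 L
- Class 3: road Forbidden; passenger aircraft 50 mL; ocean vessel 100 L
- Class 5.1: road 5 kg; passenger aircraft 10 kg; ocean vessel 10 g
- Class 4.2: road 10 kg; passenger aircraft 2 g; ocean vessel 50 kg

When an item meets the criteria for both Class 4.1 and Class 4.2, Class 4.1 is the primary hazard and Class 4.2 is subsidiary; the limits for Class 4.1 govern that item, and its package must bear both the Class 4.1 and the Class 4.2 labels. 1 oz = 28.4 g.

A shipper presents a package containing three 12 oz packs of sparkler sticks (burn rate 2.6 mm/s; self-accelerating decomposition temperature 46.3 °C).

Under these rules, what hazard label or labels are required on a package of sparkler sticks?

Class 4.1 and 4.2

Sparkler sticks: burn rate 2.6 mm/s > 2.2 mm/s → Class 4.1 (Flammable Solid).
The sparkler sticks have self-accelerating decomposition temperature 46.3 °C, which is ≤ 55 °C, so they are Class 4.2 (Self-Reactive).
By the precedence rule Class 4.1 is primary and Class 4.2 is subsidiary, and that rule requires both labels on the package.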